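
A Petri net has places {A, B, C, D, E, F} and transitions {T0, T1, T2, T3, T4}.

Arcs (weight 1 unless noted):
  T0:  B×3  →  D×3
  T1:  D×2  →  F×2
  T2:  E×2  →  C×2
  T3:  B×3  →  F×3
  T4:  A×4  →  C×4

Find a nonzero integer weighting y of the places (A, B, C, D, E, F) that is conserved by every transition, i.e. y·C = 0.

y = (A:1, B:0, C:1, D:0, E:1, F:0)

Incidence matrix C (rows=places, cols=transitions):
       T0   T1   T2   T3   T4
    A   0    0    0    0   -4
    B  -3    0    0   -3    0
    C   0    0    2    0    4
    D   3   -2    0    0    0
    E   0    0   -2    0    0
    F   0    2    0    3    0

Candidate y = [1, 0, 1, 0, 1, 0]; check y·C column-wise:
  col T0: 1·0 + 0·-3 + 1·0 + 0·3 + 1·0 = 0
  col T1: 1·0 + 1·0 + 0·-2 + 1·0 + 0·2 = 0
  col T2: 1·0 + 1·2 + 1·-2 = 0
  col T3: 1·0 + 0·-3 + 1·0 + 1·0 + 0·3 = 0
  col T4: 1·-4 + 1·4 + 1·0 = 0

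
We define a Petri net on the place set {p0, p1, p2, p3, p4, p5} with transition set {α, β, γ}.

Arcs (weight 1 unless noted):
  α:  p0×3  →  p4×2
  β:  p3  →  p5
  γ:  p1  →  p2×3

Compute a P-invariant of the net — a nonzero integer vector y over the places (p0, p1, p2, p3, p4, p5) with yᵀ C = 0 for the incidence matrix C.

Incidence matrix C (rows=places, cols=transitions):
        α    β    γ
   p0  -3    0    0
   p1   0    0   -1
   p2   0    0    3
   p3   0   -1    0
   p4   2    0    0
   p5   0    1    0

Candidate y = [0, 3, 1, 0, 0, 0]; check y·C column-wise:
  col α: 0·-3 + 3·0 + 1·0 + 0·2 = 0
  col β: 3·0 + 1·0 + 0·-1 + 0·1 = 0
  col γ: 3·-1 + 1·3 = 0

y = (p0:0, p1:3, p2:1, p3:0, p4:0, p5:0)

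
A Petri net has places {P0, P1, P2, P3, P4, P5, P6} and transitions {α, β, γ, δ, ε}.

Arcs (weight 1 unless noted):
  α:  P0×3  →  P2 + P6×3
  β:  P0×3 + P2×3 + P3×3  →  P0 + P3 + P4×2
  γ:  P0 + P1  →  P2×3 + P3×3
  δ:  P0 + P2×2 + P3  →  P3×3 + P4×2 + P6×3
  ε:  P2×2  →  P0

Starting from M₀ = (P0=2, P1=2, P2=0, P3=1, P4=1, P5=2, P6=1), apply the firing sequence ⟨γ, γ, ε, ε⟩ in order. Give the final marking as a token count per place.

(P0=2, P1=0, P2=2, P3=7, P4=1, P5=2, P6=1)

step 1: fire γ:  (P0=2, P1=2, P2=0, P3=1, P4=1, P5=2, P6=1) → (P0=1, P1=1, P2=3, P3=4, P4=1, P5=2, P6=1)
step 2: fire γ:  (P0=1, P1=1, P2=3, P3=4, P4=1, P5=2, P6=1) → (P0=0, P1=0, P2=6, P3=7, P4=1, P5=2, P6=1)
step 3: fire ε:  (P0=0, P1=0, P2=6, P3=7, P4=1, P5=2, P6=1) → (P0=1, P1=0, P2=4, P3=7, P4=1, P5=2, P6=1)
step 4: fire ε:  (P0=1, P1=0, P2=4, P3=7, P4=1, P5=2, P6=1) → (P0=2, P1=0, P2=2, P3=7, P4=1, P5=2, P6=1)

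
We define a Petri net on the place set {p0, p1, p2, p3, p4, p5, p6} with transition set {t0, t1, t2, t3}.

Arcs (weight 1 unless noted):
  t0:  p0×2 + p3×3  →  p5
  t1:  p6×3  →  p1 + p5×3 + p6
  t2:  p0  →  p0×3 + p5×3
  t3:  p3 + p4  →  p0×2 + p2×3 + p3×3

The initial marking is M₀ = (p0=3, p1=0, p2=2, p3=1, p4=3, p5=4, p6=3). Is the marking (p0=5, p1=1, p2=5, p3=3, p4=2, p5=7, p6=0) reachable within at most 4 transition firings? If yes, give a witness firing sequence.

NO — not reachable within 4 firings

depth 0: 1 marking
depth 1: 4 markings reached so far
depth 2: 10 markings reached so far
depth 3: 20 markings reached so far
depth 4: 33 markings reached so far
target is not among the 33 markings reachable within 4 steps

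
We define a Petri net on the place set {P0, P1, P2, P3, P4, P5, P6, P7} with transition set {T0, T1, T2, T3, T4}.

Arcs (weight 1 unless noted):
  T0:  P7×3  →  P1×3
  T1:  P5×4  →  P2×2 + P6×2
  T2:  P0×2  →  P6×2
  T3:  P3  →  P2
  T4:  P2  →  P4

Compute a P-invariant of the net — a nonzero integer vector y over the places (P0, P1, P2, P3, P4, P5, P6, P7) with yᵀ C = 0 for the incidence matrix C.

Incidence matrix C (rows=places, cols=transitions):
       T0   T1   T2   T3   T4
   P0   0    0   -2    0    0
   P1   3    0    0    0    0
   P2   0    2    0    1   -1
   P3   0    0    0   -1    0
   P4   0    0    0    0    1
   P5   0   -4    0    0    0
   P6   0    2    2    0    0
   P7  -3    0    0    0    0

Candidate y = [0, 0, 2, 2, 2, 1, 0, 0]; check y·C column-wise:
  col T0: 0·3 + 2·0 + 2·0 + 2·0 + 1·0 + 0·-3 = 0
  col T1: 2·2 + 2·0 + 2·0 + 1·-4 + 0·2 = 0
  col T2: 0·-2 + 2·0 + 2·0 + 2·0 + 1·0 + 0·2 = 0
  col T3: 2·1 + 2·-1 + 2·0 + 1·0 = 0
  col T4: 2·-1 + 2·0 + 2·1 + 1·0 = 0

y = (P0:0, P1:0, P2:2, P3:2, P4:2, P5:1, P6:0, P7:0)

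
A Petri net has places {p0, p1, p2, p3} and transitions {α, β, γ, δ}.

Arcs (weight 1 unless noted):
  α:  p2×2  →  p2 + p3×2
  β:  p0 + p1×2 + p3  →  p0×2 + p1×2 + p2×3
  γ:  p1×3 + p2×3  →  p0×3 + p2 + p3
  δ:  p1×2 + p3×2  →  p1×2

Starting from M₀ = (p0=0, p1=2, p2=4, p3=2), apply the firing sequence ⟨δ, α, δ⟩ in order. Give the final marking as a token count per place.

step 1: fire δ:  (p0=0, p1=2, p2=4, p3=2) → (p0=0, p1=2, p2=4, p3=0)
step 2: fire α:  (p0=0, p1=2, p2=4, p3=0) → (p0=0, p1=2, p2=3, p3=2)
step 3: fire δ:  (p0=0, p1=2, p2=3, p3=2) → (p0=0, p1=2, p2=3, p3=0)

(p0=0, p1=2, p2=3, p3=0)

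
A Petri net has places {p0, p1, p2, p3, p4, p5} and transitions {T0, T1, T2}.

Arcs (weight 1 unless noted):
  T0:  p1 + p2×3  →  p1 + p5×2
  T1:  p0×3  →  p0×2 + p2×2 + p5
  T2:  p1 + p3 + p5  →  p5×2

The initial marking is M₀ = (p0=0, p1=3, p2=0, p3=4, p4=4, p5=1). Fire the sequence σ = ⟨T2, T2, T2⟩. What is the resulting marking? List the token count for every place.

(p0=0, p1=0, p2=0, p3=1, p4=4, p5=4)

step 1: fire T2:  (p0=0, p1=3, p2=0, p3=4, p4=4, p5=1) → (p0=0, p1=2, p2=0, p3=3, p4=4, p5=2)
step 2: fire T2:  (p0=0, p1=2, p2=0, p3=3, p4=4, p5=2) → (p0=0, p1=1, p2=0, p3=2, p4=4, p5=3)
step 3: fire T2:  (p0=0, p1=1, p2=0, p3=2, p4=4, p5=3) → (p0=0, p1=0, p2=0, p3=1, p4=4, p5=4)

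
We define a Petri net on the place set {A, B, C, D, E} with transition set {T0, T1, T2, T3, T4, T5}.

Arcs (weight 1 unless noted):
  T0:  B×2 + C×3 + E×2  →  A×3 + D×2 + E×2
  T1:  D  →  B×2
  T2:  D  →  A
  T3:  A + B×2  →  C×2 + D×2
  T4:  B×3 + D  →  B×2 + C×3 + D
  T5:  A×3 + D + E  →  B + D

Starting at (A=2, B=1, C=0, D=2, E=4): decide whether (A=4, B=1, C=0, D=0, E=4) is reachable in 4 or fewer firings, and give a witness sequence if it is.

step 1: fire T2:  (A=2, B=1, C=0, D=2, E=4) → (A=3, B=1, C=0, D=1, E=4)
step 2: fire T2:  (A=3, B=1, C=0, D=1, E=4) → (A=4, B=1, C=0, D=0, E=4)

YES — reachable via ⟨T2, T2⟩ (2 firings)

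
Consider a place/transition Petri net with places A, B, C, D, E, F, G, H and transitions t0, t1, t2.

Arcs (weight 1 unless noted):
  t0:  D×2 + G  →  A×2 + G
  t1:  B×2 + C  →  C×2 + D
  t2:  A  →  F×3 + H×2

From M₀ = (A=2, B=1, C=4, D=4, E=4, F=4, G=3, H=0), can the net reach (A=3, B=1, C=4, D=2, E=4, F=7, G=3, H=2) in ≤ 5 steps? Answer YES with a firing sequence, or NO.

step 1: fire t0:  (A=2, B=1, C=4, D=4, E=4, F=4, G=3, H=0) → (A=4, B=1, C=4, D=2, E=4, F=4, G=3, H=0)
step 2: fire t2:  (A=4, B=1, C=4, D=2, E=4, F=4, G=3, H=0) → (A=3, B=1, C=4, D=2, E=4, F=7, G=3, H=2)

YES — reachable via ⟨t0, t2⟩ (2 firings)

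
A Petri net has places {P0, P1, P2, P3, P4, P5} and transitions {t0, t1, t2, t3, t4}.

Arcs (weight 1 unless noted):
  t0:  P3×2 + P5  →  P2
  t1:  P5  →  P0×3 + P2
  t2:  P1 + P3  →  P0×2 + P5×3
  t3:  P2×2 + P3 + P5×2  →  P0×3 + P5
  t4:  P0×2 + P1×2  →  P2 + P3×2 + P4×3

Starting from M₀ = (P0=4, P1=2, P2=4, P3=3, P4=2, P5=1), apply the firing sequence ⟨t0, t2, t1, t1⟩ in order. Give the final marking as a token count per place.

step 1: fire t0:  (P0=4, P1=2, P2=4, P3=3, P4=2, P5=1) → (P0=4, P1=2, P2=5, P3=1, P4=2, P5=0)
step 2: fire t2:  (P0=4, P1=2, P2=5, P3=1, P4=2, P5=0) → (P0=6, P1=1, P2=5, P3=0, P4=2, P5=3)
step 3: fire t1:  (P0=6, P1=1, P2=5, P3=0, P4=2, P5=3) → (P0=9, P1=1, P2=6, P3=0, P4=2, P5=2)
step 4: fire t1:  (P0=9, P1=1, P2=6, P3=0, P4=2, P5=2) → (P0=12, P1=1, P2=7, P3=0, P4=2, P5=1)

(P0=12, P1=1, P2=7, P3=0, P4=2, P5=1)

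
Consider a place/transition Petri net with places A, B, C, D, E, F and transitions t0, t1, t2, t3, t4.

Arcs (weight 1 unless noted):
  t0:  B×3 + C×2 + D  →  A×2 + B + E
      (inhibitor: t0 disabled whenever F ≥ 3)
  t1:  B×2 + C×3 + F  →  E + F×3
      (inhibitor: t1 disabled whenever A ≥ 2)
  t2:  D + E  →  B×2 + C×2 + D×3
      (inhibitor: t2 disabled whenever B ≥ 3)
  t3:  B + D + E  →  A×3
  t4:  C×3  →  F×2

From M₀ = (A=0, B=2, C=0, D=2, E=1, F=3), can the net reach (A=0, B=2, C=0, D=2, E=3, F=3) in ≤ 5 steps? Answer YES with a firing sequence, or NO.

NO — not reachable within 5 firings

depth 0: 1 marking
depth 1: 3 markings reached so far
depth 2: 3 markings reached so far
(frontier empty at depth 2; search complete)
target is not among the 3 markings reachable within 5 steps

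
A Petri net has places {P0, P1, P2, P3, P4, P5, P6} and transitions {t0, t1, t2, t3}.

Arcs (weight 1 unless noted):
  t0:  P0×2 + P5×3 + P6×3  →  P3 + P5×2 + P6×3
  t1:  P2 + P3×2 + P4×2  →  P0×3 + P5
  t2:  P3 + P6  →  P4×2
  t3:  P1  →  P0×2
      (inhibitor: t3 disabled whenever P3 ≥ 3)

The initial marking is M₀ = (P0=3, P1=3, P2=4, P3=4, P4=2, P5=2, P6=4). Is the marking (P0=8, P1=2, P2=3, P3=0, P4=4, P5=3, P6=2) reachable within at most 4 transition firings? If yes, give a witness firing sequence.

step 1: fire t1:  (P0=3, P1=3, P2=4, P3=4, P4=2, P5=2, P6=4) → (P0=6, P1=3, P2=3, P3=2, P4=0, P5=3, P6=4)
step 2: fire t2:  (P0=6, P1=3, P2=3, P3=2, P4=0, P5=3, P6=4) → (P0=6, P1=3, P2=3, P3=1, P4=2, P5=3, P6=3)
step 3: fire t2:  (P0=6, P1=3, P2=3, P3=1, P4=2, P5=3, P6=3) → (P0=6, P1=3, P2=3, P3=0, P4=4, P5=3, P6=2)
step 4: fire t3:  (P0=6, P1=3, P2=3, P3=0, P4=4, P5=3, P6=2) → (P0=8, P1=2, P2=3, P3=0, P4=4, P5=3, P6=2)

YES — reachable via ⟨t1, t2, t2, t3⟩ (4 firings)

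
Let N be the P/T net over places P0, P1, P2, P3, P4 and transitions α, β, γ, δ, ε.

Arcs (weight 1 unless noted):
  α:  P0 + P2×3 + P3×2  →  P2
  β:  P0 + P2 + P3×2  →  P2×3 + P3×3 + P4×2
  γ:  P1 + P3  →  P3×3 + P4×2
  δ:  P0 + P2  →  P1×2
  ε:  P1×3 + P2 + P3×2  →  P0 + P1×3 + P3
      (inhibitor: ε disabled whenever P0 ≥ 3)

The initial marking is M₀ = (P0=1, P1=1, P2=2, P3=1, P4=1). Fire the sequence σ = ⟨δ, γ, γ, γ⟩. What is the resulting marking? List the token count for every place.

(P0=0, P1=0, P2=1, P3=7, P4=7)

step 1: fire δ:  (P0=1, P1=1, P2=2, P3=1, P4=1) → (P0=0, P1=3, P2=1, P3=1, P4=1)
step 2: fire γ:  (P0=0, P1=3, P2=1, P3=1, P4=1) → (P0=0, P1=2, P2=1, P3=3, P4=3)
step 3: fire γ:  (P0=0, P1=2, P2=1, P3=3, P4=3) → (P0=0, P1=1, P2=1, P3=5, P4=5)
step 4: fire γ:  (P0=0, P1=1, P2=1, P3=5, P4=5) → (P0=0, P1=0, P2=1, P3=7, P4=7)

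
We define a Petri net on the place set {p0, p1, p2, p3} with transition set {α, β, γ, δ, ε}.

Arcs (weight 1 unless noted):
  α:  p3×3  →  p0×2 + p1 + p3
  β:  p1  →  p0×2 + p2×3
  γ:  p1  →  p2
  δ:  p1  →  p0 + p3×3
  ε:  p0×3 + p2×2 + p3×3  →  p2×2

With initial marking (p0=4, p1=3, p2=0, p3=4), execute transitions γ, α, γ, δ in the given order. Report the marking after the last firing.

(p0=7, p1=1, p2=2, p3=5)

step 1: fire γ:  (p0=4, p1=3, p2=0, p3=4) → (p0=4, p1=2, p2=1, p3=4)
step 2: fire α:  (p0=4, p1=2, p2=1, p3=4) → (p0=6, p1=3, p2=1, p3=2)
step 3: fire γ:  (p0=6, p1=3, p2=1, p3=2) → (p0=6, p1=2, p2=2, p3=2)
step 4: fire δ:  (p0=6, p1=2, p2=2, p3=2) → (p0=7, p1=1, p2=2, p3=5)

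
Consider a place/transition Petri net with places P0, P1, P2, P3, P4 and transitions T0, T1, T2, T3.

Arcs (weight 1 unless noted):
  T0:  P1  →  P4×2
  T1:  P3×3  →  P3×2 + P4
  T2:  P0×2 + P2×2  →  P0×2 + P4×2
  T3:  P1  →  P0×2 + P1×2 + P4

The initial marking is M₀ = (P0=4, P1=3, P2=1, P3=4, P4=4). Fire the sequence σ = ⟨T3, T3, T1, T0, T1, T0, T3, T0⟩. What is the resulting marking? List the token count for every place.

(P0=10, P1=3, P2=1, P3=2, P4=15)

step 1: fire T3:  (P0=4, P1=3, P2=1, P3=4, P4=4) → (P0=6, P1=4, P2=1, P3=4, P4=5)
step 2: fire T3:  (P0=6, P1=4, P2=1, P3=4, P4=5) → (P0=8, P1=5, P2=1, P3=4, P4=6)
step 3: fire T1:  (P0=8, P1=5, P2=1, P3=4, P4=6) → (P0=8, P1=5, P2=1, P3=3, P4=7)
step 4: fire T0:  (P0=8, P1=5, P2=1, P3=3, P4=7) → (P0=8, P1=4, P2=1, P3=3, P4=9)
step 5: fire T1:  (P0=8, P1=4, P2=1, P3=3, P4=9) → (P0=8, P1=4, P2=1, P3=2, P4=10)
step 6: fire T0:  (P0=8, P1=4, P2=1, P3=2, P4=10) → (P0=8, P1=3, P2=1, P3=2, P4=12)
step 7: fire T3:  (P0=8, P1=3, P2=1, P3=2, P4=12) → (P0=10, P1=4, P2=1, P3=2, P4=13)
step 8: fire T0:  (P0=10, P1=4, P2=1, P3=2, P4=13) → (P0=10, P1=3, P2=1, P3=2, P4=15)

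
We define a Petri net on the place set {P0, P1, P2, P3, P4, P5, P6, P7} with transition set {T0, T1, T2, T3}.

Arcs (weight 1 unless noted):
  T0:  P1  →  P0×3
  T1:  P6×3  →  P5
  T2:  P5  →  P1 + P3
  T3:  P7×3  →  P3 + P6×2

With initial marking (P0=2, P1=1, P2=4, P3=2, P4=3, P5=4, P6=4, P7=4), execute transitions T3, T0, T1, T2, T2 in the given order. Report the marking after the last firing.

step 1: fire T3:  (P0=2, P1=1, P2=4, P3=2, P4=3, P5=4, P6=4, P7=4) → (P0=2, P1=1, P2=4, P3=3, P4=3, P5=4, P6=6, P7=1)
step 2: fire T0:  (P0=2, P1=1, P2=4, P3=3, P4=3, P5=4, P6=6, P7=1) → (P0=5, P1=0, P2=4, P3=3, P4=3, P5=4, P6=6, P7=1)
step 3: fire T1:  (P0=5, P1=0, P2=4, P3=3, P4=3, P5=4, P6=6, P7=1) → (P0=5, P1=0, P2=4, P3=3, P4=3, P5=5, P6=3, P7=1)
step 4: fire T2:  (P0=5, P1=0, P2=4, P3=3, P4=3, P5=5, P6=3, P7=1) → (P0=5, P1=1, P2=4, P3=4, P4=3, P5=4, P6=3, P7=1)
step 5: fire T2:  (P0=5, P1=1, P2=4, P3=4, P4=3, P5=4, P6=3, P7=1) → (P0=5, P1=2, P2=4, P3=5, P4=3, P5=3, P6=3, P7=1)

(P0=5, P1=2, P2=4, P3=5, P4=3, P5=3, P6=3, P7=1)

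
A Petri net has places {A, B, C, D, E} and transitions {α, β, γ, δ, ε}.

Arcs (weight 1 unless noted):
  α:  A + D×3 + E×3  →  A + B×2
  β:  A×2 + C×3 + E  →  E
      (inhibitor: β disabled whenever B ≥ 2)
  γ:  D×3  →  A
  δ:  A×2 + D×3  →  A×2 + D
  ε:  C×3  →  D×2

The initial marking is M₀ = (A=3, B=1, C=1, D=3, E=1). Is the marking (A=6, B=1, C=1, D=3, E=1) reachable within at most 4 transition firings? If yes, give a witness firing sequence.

NO — not reachable within 4 firings

depth 0: 1 marking
depth 1: 3 markings reached so far
depth 2: 3 markings reached so far
(frontier empty at depth 2; search complete)
target is not among the 3 markings reachable within 4 steps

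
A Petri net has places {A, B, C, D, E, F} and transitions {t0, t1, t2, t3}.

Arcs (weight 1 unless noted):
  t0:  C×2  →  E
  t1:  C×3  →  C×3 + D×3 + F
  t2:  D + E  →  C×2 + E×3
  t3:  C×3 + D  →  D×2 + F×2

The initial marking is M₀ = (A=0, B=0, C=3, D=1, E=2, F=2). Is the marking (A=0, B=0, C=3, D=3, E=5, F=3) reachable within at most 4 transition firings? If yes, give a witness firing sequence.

YES — reachable via ⟨t0, t2, t1⟩ (3 firings)

step 1: fire t0:  (A=0, B=0, C=3, D=1, E=2, F=2) → (A=0, B=0, C=1, D=1, E=3, F=2)
step 2: fire t2:  (A=0, B=0, C=1, D=1, E=3, F=2) → (A=0, B=0, C=3, D=0, E=5, F=2)
step 3: fire t1:  (A=0, B=0, C=3, D=0, E=5, F=2) → (A=0, B=0, C=3, D=3, E=5, F=3)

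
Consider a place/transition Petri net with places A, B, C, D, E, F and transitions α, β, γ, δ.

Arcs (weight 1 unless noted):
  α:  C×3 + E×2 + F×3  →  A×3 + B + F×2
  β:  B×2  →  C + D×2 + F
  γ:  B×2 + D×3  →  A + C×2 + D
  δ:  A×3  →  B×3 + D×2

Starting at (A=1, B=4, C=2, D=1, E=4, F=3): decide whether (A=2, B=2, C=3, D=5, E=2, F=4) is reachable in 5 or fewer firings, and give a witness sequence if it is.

step 1: fire β:  (A=1, B=4, C=2, D=1, E=4, F=3) → (A=1, B=2, C=3, D=3, E=4, F=4)
step 2: fire α:  (A=1, B=2, C=3, D=3, E=4, F=4) → (A=4, B=3, C=0, D=3, E=2, F=3)
step 3: fire β:  (A=4, B=3, C=0, D=3, E=2, F=3) → (A=4, B=1, C=1, D=5, E=2, F=4)
step 4: fire δ:  (A=4, B=1, C=1, D=5, E=2, F=4) → (A=1, B=4, C=1, D=7, E=2, F=4)
step 5: fire γ:  (A=1, B=4, C=1, D=7, E=2, F=4) → (A=2, B=2, C=3, D=5, E=2, F=4)

YES — reachable via ⟨β, α, β, δ, γ⟩ (5 firings)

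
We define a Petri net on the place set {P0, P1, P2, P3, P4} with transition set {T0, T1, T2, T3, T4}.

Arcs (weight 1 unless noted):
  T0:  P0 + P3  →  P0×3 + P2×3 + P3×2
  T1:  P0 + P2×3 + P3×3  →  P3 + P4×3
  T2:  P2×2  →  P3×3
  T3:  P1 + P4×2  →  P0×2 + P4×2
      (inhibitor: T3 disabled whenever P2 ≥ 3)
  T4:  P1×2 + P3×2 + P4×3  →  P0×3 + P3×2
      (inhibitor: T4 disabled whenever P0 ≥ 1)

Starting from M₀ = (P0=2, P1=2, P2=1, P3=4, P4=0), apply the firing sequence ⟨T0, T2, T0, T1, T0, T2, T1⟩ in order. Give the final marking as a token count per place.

(P0=6, P1=2, P2=0, P3=9, P4=6)

step 1: fire T0:  (P0=2, P1=2, P2=1, P3=4, P4=0) → (P0=4, P1=2, P2=4, P3=5, P4=0)
step 2: fire T2:  (P0=4, P1=2, P2=4, P3=5, P4=0) → (P0=4, P1=2, P2=2, P3=8, P4=0)
step 3: fire T0:  (P0=4, P1=2, P2=2, P3=8, P4=0) → (P0=6, P1=2, P2=5, P3=9, P4=0)
step 4: fire T1:  (P0=6, P1=2, P2=5, P3=9, P4=0) → (P0=5, P1=2, P2=2, P3=7, P4=3)
step 5: fire T0:  (P0=5, P1=2, P2=2, P3=7, P4=3) → (P0=7, P1=2, P2=5, P3=8, P4=3)
step 6: fire T2:  (P0=7, P1=2, P2=5, P3=8, P4=3) → (P0=7, P1=2, P2=3, P3=11, P4=3)
step 7: fire T1:  (P0=7, P1=2, P2=3, P3=11, P4=3) → (P0=6, P1=2, P2=0, P3=9, P4=6)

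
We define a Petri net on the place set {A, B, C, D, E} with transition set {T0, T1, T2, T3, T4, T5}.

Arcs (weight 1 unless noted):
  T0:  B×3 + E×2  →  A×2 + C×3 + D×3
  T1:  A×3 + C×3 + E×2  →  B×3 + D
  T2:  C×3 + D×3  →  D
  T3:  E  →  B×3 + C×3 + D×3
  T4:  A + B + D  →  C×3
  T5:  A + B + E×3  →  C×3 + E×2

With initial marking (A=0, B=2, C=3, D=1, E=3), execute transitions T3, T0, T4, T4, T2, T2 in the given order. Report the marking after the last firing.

step 1: fire T3:  (A=0, B=2, C=3, D=1, E=3) → (A=0, B=5, C=6, D=4, E=2)
step 2: fire T0:  (A=0, B=5, C=6, D=4, E=2) → (A=2, B=2, C=9, D=7, E=0)
step 3: fire T4:  (A=2, B=2, C=9, D=7, E=0) → (A=1, B=1, C=12, D=6, E=0)
step 4: fire T4:  (A=1, B=1, C=12, D=6, E=0) → (A=0, B=0, C=15, D=5, E=0)
step 5: fire T2:  (A=0, B=0, C=15, D=5, E=0) → (A=0, B=0, C=12, D=3, E=0)
step 6: fire T2:  (A=0, B=0, C=12, D=3, E=0) → (A=0, B=0, C=9, D=1, E=0)

(A=0, B=0, C=9, D=1, E=0)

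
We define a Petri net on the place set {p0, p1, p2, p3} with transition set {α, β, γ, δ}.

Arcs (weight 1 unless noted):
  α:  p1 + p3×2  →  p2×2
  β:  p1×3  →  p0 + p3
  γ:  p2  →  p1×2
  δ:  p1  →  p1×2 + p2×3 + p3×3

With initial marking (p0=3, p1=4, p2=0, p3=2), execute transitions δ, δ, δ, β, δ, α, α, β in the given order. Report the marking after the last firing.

step 1: fire δ:  (p0=3, p1=4, p2=0, p3=2) → (p0=3, p1=5, p2=3, p3=5)
step 2: fire δ:  (p0=3, p1=5, p2=3, p3=5) → (p0=3, p1=6, p2=6, p3=8)
step 3: fire δ:  (p0=3, p1=6, p2=6, p3=8) → (p0=3, p1=7, p2=9, p3=11)
step 4: fire β:  (p0=3, p1=7, p2=9, p3=11) → (p0=4, p1=4, p2=9, p3=12)
step 5: fire δ:  (p0=4, p1=4, p2=9, p3=12) → (p0=4, p1=5, p2=12, p3=15)
step 6: fire α:  (p0=4, p1=5, p2=12, p3=15) → (p0=4, p1=4, p2=14, p3=13)
step 7: fire α:  (p0=4, p1=4, p2=14, p3=13) → (p0=4, p1=3, p2=16, p3=11)
step 8: fire β:  (p0=4, p1=3, p2=16, p3=11) → (p0=5, p1=0, p2=16, p3=12)

(p0=5, p1=0, p2=16, p3=12)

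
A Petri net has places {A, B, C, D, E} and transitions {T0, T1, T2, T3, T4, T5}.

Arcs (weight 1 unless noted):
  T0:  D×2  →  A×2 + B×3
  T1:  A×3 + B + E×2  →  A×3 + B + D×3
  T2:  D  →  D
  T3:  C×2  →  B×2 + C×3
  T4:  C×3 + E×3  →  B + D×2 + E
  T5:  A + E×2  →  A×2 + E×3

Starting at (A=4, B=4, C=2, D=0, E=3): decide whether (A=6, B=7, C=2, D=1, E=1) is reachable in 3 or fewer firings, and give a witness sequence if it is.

step 1: fire T1:  (A=4, B=4, C=2, D=0, E=3) → (A=4, B=4, C=2, D=3, E=1)
step 2: fire T0:  (A=4, B=4, C=2, D=3, E=1) → (A=6, B=7, C=2, D=1, E=1)

YES — reachable via ⟨T1, T0⟩ (2 firings)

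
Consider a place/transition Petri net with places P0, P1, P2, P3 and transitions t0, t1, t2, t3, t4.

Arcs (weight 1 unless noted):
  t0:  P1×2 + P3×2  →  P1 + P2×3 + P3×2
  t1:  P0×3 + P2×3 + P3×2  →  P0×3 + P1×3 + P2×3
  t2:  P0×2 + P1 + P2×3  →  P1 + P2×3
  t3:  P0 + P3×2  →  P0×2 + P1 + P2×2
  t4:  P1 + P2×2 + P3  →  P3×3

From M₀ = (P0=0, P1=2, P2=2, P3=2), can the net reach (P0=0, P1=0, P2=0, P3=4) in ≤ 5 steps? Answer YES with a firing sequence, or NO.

NO — not reachable within 5 firings

depth 0: 1 marking
depth 1: 3 markings reached so far
depth 2: 4 markings reached so far
depth 3: 4 markings reached so far
(frontier empty at depth 3; search complete)
target is not among the 4 markings reachable within 5 steps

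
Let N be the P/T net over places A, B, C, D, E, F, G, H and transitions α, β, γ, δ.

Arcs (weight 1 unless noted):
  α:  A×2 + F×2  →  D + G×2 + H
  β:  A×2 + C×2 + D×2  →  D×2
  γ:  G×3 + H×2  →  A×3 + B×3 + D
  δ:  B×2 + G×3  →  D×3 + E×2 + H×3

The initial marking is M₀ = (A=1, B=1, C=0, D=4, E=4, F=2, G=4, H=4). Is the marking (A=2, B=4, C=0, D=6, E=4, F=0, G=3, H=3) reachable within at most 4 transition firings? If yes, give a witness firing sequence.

YES — reachable via ⟨γ, α⟩ (2 firings)

step 1: fire γ:  (A=1, B=1, C=0, D=4, E=4, F=2, G=4, H=4) → (A=4, B=4, C=0, D=5, E=4, F=2, G=1, H=2)
step 2: fire α:  (A=4, B=4, C=0, D=5, E=4, F=2, G=1, H=2) → (A=2, B=4, C=0, D=6, E=4, F=0, G=3, H=3)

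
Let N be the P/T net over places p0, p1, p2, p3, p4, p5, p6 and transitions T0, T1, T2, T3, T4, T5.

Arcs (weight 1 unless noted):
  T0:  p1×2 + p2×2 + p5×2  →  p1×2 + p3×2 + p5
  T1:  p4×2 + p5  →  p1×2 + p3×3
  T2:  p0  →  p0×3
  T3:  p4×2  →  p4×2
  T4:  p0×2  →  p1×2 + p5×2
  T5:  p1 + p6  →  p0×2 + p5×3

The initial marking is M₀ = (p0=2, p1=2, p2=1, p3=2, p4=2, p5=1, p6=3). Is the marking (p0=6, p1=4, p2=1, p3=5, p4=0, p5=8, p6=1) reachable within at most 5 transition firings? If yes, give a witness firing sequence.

YES — reachable via ⟨T1, T2, T4, T5, T5⟩ (5 firings)

step 1: fire T1:  (p0=2, p1=2, p2=1, p3=2, p4=2, p5=1, p6=3) → (p0=2, p1=4, p2=1, p3=5, p4=0, p5=0, p6=3)
step 2: fire T2:  (p0=2, p1=4, p2=1, p3=5, p4=0, p5=0, p6=3) → (p0=4, p1=4, p2=1, p3=5, p4=0, p5=0, p6=3)
step 3: fire T4:  (p0=4, p1=4, p2=1, p3=5, p4=0, p5=0, p6=3) → (p0=2, p1=6, p2=1, p3=5, p4=0, p5=2, p6=3)
step 4: fire T5:  (p0=2, p1=6, p2=1, p3=5, p4=0, p5=2, p6=3) → (p0=4, p1=5, p2=1, p3=5, p4=0, p5=5, p6=2)
step 5: fire T5:  (p0=4, p1=5, p2=1, p3=5, p4=0, p5=5, p6=2) → (p0=6, p1=4, p2=1, p3=5, p4=0, p5=8, p6=1)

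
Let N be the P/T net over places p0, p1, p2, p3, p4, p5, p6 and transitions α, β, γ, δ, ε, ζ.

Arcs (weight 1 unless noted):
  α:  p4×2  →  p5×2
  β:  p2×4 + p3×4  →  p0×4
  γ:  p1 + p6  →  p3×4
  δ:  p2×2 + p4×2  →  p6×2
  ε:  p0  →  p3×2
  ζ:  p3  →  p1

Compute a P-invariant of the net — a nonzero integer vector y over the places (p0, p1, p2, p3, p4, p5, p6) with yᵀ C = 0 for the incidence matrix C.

y = (p0:2, p1:1, p2:1, p3:1, p4:2, p5:2, p6:3)

Incidence matrix C (rows=places, cols=transitions):
        α    β    γ    δ    ε    ζ
   p0   0    4    0    0   -1    0
   p1   0    0   -1    0    0    1
   p2   0   -4    0   -2    0    0
   p3   0   -4    4    0    2   -1
   p4  -2    0    0   -2    0    0
   p5   2    0    0    0    0    0
   p6   0    0   -1    2    0    0

Candidate y = [2, 1, 1, 1, 2, 2, 3]; check y·C column-wise:
  col α: 2·0 + 1·0 + 1·0 + 1·0 + 2·-2 + 2·2 + 3·0 = 0
  col β: 2·4 + 1·0 + 1·-4 + 1·-4 + 2·0 + 2·0 + 3·0 = 0
  col γ: 2·0 + 1·-1 + 1·0 + 1·4 + 2·0 + 2·0 + 3·-1 = 0
  col δ: 2·0 + 1·0 + 1·-2 + 1·0 + 2·-2 + 2·0 + 3·2 = 0
  col ε: 2·-1 + 1·0 + 1·0 + 1·2 + 2·0 + 2·0 + 3·0 = 0
  col ζ: 2·0 + 1·1 + 1·0 + 1·-1 + 2·0 + 2·0 + 3·0 = 0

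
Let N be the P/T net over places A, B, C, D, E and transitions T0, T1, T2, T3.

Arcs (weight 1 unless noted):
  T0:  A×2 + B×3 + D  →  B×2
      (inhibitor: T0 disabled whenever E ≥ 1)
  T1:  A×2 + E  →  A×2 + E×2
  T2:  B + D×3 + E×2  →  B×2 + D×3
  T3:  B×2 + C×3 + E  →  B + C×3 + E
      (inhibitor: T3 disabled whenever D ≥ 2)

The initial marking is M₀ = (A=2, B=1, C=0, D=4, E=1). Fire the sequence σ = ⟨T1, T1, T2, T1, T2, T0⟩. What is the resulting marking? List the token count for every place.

step 1: fire T1:  (A=2, B=1, C=0, D=4, E=1) → (A=2, B=1, C=0, D=4, E=2)
step 2: fire T1:  (A=2, B=1, C=0, D=4, E=2) → (A=2, B=1, C=0, D=4, E=3)
step 3: fire T2:  (A=2, B=1, C=0, D=4, E=3) → (A=2, B=2, C=0, D=4, E=1)
step 4: fire T1:  (A=2, B=2, C=0, D=4, E=1) → (A=2, B=2, C=0, D=4, E=2)
step 5: fire T2:  (A=2, B=2, C=0, D=4, E=2) → (A=2, B=3, C=0, D=4, E=0)
step 6: fire T0:  (A=2, B=3, C=0, D=4, E=0) → (A=0, B=2, C=0, D=3, E=0)

(A=0, B=2, C=0, D=3, E=0)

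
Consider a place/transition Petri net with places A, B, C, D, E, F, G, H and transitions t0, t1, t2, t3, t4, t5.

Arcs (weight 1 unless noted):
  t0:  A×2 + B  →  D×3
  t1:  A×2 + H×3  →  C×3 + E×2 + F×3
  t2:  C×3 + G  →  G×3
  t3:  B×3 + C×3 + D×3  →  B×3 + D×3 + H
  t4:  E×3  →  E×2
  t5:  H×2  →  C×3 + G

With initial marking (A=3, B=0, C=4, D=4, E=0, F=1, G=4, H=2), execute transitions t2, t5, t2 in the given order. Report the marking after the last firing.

step 1: fire t2:  (A=3, B=0, C=4, D=4, E=0, F=1, G=4, H=2) → (A=3, B=0, C=1, D=4, E=0, F=1, G=6, H=2)
step 2: fire t5:  (A=3, B=0, C=1, D=4, E=0, F=1, G=6, H=2) → (A=3, B=0, C=4, D=4, E=0, F=1, G=7, H=0)
step 3: fire t2:  (A=3, B=0, C=4, D=4, E=0, F=1, G=7, H=0) → (A=3, B=0, C=1, D=4, E=0, F=1, G=9, H=0)

(A=3, B=0, C=1, D=4, E=0, F=1, G=9, H=0)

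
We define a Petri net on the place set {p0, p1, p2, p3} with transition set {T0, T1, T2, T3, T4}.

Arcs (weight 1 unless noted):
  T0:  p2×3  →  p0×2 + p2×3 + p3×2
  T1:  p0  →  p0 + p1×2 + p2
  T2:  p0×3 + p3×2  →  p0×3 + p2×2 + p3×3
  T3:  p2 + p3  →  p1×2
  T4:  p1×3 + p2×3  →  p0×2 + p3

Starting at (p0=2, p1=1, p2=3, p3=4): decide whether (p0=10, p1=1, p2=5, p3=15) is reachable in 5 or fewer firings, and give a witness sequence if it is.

depth 0: 1 marking
depth 1: 4 markings reached so far
depth 2: 12 markings reached so far
depth 3: 29 markings reached so far
depth 4: 57 markings reached so far
depth 5: 101 markings reached so far
target is not among the 101 markings reachable within 5 steps

NO — not reachable within 5 firings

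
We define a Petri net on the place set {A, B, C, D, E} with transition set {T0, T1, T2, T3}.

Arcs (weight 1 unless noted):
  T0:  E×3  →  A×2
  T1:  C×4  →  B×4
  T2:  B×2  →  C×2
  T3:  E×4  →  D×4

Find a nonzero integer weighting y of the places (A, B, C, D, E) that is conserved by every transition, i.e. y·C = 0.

Incidence matrix C (rows=places, cols=transitions):
       T0   T1   T2   T3
    A   2    0    0    0
    B   0    4   -2    0
    C   0   -4    2    0
    D   0    0    0    4
    E  -3    0    0   -4

Candidate y = [0, 1, 1, 0, 0]; check y·C column-wise:
  col T0: 0·2 + 1·0 + 1·0 + 0·-3 = 0
  col T1: 1·4 + 1·-4 = 0
  col T2: 1·-2 + 1·2 = 0
  col T3: 1·0 + 1·0 + 0·4 + 0·-4 = 0

y = (A:0, B:1, C:1, D:0, E:0)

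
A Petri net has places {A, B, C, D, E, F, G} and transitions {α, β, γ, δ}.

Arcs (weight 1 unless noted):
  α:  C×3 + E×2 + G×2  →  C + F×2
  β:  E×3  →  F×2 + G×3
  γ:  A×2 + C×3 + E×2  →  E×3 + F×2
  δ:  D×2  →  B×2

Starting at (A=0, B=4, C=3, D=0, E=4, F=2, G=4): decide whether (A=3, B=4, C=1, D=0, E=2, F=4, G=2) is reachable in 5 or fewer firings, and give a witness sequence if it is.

NO — not reachable within 5 firings

depth 0: 1 marking
depth 1: 3 markings reached so far
depth 2: 3 markings reached so far
(frontier empty at depth 2; search complete)
target is not among the 3 markings reachable within 5 steps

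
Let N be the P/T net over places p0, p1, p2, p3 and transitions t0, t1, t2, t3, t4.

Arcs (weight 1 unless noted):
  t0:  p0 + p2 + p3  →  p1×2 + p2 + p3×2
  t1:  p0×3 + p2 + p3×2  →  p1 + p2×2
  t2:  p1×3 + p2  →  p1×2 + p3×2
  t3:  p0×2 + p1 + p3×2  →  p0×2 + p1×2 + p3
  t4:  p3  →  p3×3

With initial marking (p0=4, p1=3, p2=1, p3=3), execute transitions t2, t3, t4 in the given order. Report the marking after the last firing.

step 1: fire t2:  (p0=4, p1=3, p2=1, p3=3) → (p0=4, p1=2, p2=0, p3=5)
step 2: fire t3:  (p0=4, p1=2, p2=0, p3=5) → (p0=4, p1=3, p2=0, p3=4)
step 3: fire t4:  (p0=4, p1=3, p2=0, p3=4) → (p0=4, p1=3, p2=0, p3=6)

(p0=4, p1=3, p2=0, p3=6)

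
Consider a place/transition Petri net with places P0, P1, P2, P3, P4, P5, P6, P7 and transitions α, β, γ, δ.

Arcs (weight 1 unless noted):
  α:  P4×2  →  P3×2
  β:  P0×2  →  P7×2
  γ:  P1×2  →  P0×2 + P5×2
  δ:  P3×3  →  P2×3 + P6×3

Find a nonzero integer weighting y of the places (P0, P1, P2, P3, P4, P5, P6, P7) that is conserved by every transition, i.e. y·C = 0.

y = (P0:0, P1:0, P2:1, P3:1, P4:1, P5:0, P6:0, P7:0)

Incidence matrix C (rows=places, cols=transitions):
        α    β    γ    δ
   P0   0   -2    2    0
   P1   0    0   -2    0
   P2   0    0    0    3
   P3   2    0    0   -3
   P4  -2    0    0    0
   P5   0    0    2    0
   P6   0    0    0    3
   P7   0    2    0    0

Candidate y = [0, 0, 1, 1, 1, 0, 0, 0]; check y·C column-wise:
  col α: 1·0 + 1·2 + 1·-2 = 0
  col β: 0·-2 + 1·0 + 1·0 + 1·0 + 0·2 = 0
  col γ: 0·2 + 0·-2 + 1·0 + 1·0 + 1·0 + 0·2 = 0
  col δ: 1·3 + 1·-3 + 1·0 + 0·3 = 0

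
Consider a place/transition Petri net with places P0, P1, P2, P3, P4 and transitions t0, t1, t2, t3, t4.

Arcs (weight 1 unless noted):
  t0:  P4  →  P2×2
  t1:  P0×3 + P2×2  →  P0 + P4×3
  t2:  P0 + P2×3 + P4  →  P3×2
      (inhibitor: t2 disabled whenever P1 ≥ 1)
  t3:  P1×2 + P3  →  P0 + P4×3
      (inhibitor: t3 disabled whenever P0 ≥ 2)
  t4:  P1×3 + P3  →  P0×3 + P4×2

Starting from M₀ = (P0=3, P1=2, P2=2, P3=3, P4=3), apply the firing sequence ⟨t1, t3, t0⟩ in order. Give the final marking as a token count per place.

(P0=2, P1=0, P2=2, P3=2, P4=8)

step 1: fire t1:  (P0=3, P1=2, P2=2, P3=3, P4=3) → (P0=1, P1=2, P2=0, P3=3, P4=6)
step 2: fire t3:  (P0=1, P1=2, P2=0, P3=3, P4=6) → (P0=2, P1=0, P2=0, P3=2, P4=9)
step 3: fire t0:  (P0=2, P1=0, P2=0, P3=2, P4=9) → (P0=2, P1=0, P2=2, P3=2, P4=8)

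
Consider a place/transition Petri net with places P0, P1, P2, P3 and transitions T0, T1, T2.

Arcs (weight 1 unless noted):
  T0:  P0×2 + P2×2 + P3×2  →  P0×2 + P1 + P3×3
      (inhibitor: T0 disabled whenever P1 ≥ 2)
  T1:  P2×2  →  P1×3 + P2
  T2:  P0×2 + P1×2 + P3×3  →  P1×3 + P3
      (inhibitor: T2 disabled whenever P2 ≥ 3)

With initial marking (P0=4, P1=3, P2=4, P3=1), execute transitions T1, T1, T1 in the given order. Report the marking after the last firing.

step 1: fire T1:  (P0=4, P1=3, P2=4, P3=1) → (P0=4, P1=6, P2=3, P3=1)
step 2: fire T1:  (P0=4, P1=6, P2=3, P3=1) → (P0=4, P1=9, P2=2, P3=1)
step 3: fire T1:  (P0=4, P1=9, P2=2, P3=1) → (P0=4, P1=12, P2=1, P3=1)

(P0=4, P1=12, P2=1, P3=1)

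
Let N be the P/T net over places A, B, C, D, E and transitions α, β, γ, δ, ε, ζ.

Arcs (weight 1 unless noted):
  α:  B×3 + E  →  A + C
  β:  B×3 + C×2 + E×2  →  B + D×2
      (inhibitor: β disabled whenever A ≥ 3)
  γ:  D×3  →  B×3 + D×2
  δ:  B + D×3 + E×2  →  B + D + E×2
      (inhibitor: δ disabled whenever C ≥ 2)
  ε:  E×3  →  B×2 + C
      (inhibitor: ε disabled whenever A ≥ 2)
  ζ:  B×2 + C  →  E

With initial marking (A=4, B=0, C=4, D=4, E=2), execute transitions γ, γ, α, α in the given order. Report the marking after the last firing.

step 1: fire γ:  (A=4, B=0, C=4, D=4, E=2) → (A=4, B=3, C=4, D=3, E=2)
step 2: fire γ:  (A=4, B=3, C=4, D=3, E=2) → (A=4, B=6, C=4, D=2, E=2)
step 3: fire α:  (A=4, B=6, C=4, D=2, E=2) → (A=5, B=3, C=5, D=2, E=1)
step 4: fire α:  (A=5, B=3, C=5, D=2, E=1) → (A=6, B=0, C=6, D=2, E=0)

(A=6, B=0, C=6, D=2, E=0)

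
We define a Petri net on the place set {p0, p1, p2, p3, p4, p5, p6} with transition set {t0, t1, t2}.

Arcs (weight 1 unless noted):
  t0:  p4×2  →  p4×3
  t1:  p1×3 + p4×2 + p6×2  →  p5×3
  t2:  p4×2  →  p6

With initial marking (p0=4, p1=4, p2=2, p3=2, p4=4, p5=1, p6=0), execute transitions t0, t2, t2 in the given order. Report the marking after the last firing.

step 1: fire t0:  (p0=4, p1=4, p2=2, p3=2, p4=4, p5=1, p6=0) → (p0=4, p1=4, p2=2, p3=2, p4=5, p5=1, p6=0)
step 2: fire t2:  (p0=4, p1=4, p2=2, p3=2, p4=5, p5=1, p6=0) → (p0=4, p1=4, p2=2, p3=2, p4=3, p5=1, p6=1)
step 3: fire t2:  (p0=4, p1=4, p2=2, p3=2, p4=3, p5=1, p6=1) → (p0=4, p1=4, p2=2, p3=2, p4=1, p5=1, p6=2)

(p0=4, p1=4, p2=2, p3=2, p4=1, p5=1, p6=2)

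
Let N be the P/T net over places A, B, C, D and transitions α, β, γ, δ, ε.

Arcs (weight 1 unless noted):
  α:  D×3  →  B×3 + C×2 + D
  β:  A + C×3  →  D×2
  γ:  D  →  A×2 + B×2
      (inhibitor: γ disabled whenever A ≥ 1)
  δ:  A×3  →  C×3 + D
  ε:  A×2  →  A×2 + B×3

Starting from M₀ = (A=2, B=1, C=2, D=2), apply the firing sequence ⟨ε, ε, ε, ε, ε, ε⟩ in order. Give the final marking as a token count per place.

(A=2, B=19, C=2, D=2)

step 1: fire ε:  (A=2, B=1, C=2, D=2) → (A=2, B=4, C=2, D=2)
step 2: fire ε:  (A=2, B=4, C=2, D=2) → (A=2, B=7, C=2, D=2)
step 3: fire ε:  (A=2, B=7, C=2, D=2) → (A=2, B=10, C=2, D=2)
step 4: fire ε:  (A=2, B=10, C=2, D=2) → (A=2, B=13, C=2, D=2)
step 5: fire ε:  (A=2, B=13, C=2, D=2) → (A=2, B=16, C=2, D=2)
step 6: fire ε:  (A=2, B=16, C=2, D=2) → (A=2, B=19, C=2, D=2)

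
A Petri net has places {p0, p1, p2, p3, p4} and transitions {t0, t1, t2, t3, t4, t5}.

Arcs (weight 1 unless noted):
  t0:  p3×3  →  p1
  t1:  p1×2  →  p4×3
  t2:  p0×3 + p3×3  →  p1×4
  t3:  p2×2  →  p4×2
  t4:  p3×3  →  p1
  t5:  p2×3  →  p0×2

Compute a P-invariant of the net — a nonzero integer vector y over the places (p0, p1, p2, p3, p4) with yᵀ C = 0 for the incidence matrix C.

Incidence matrix C (rows=places, cols=transitions):
       t0   t1   t2   t3   t4   t5
   p0   0    0   -3    0    0    2
   p1   1   -2    4    0    1    0
   p2   0    0    0   -2    0   -3
   p3  -3    0   -3    0   -3    0
   p4   0    3    0    2    0    0

Candidate y = [3, 3, 2, 1, 2]; check y·C column-wise:
  col t0: 3·0 + 3·1 + 2·0 + 1·-3 + 2·0 = 0
  col t1: 3·0 + 3·-2 + 2·0 + 1·0 + 2·3 = 0
  col t2: 3·-3 + 3·4 + 2·0 + 1·-3 + 2·0 = 0
  col t3: 3·0 + 3·0 + 2·-2 + 1·0 + 2·2 = 0
  col t4: 3·0 + 3·1 + 2·0 + 1·-3 + 2·0 = 0
  col t5: 3·2 + 3·0 + 2·-3 + 1·0 + 2·0 = 0

y = (p0:3, p1:3, p2:2, p3:1, p4:2)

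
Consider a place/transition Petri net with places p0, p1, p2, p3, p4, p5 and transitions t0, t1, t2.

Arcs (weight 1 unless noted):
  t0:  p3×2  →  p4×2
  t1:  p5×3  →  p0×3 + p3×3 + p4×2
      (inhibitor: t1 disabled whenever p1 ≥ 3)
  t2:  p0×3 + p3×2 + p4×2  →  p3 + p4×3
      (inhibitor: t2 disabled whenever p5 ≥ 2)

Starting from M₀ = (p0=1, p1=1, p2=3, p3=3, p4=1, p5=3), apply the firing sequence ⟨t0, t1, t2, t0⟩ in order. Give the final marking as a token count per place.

step 1: fire t0:  (p0=1, p1=1, p2=3, p3=3, p4=1, p5=3) → (p0=1, p1=1, p2=3, p3=1, p4=3, p5=3)
step 2: fire t1:  (p0=1, p1=1, p2=3, p3=1, p4=3, p5=3) → (p0=4, p1=1, p2=3, p3=4, p4=5, p5=0)
step 3: fire t2:  (p0=4, p1=1, p2=3, p3=4, p4=5, p5=0) → (p0=1, p1=1, p2=3, p3=3, p4=6, p5=0)
step 4: fire t0:  (p0=1, p1=1, p2=3, p3=3, p4=6, p5=0) → (p0=1, p1=1, p2=3, p3=1, p4=8, p5=0)

(p0=1, p1=1, p2=3, p3=1, p4=8, p5=0)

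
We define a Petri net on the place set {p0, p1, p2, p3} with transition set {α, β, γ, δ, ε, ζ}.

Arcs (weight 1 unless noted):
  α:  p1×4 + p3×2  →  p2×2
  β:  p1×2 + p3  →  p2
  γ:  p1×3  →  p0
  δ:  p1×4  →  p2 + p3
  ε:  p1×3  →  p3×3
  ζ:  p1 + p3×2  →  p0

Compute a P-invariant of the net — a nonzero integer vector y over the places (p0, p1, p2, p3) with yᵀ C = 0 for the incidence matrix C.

Incidence matrix C (rows=places, cols=transitions):
        α    β    γ    δ    ε    ζ
   p0   0    0    1    0    0    1
   p1  -4   -2   -3   -4   -3   -1
   p2   2    1    0    1    0    0
   p3  -2   -1    0    1    3   -2

Candidate y = [3, 1, 3, 1]; check y·C column-wise:
  col α: 3·0 + 1·-4 + 3·2 + 1·-2 = 0
  col β: 3·0 + 1·-2 + 3·1 + 1·-1 = 0
  col γ: 3·1 + 1·-3 + 3·0 + 1·0 = 0
  col δ: 3·0 + 1·-4 + 3·1 + 1·1 = 0
  col ε: 3·0 + 1·-3 + 3·0 + 1·3 = 0
  col ζ: 3·1 + 1·-1 + 3·0 + 1·-2 = 0

y = (p0:3, p1:1, p2:3, p3:1)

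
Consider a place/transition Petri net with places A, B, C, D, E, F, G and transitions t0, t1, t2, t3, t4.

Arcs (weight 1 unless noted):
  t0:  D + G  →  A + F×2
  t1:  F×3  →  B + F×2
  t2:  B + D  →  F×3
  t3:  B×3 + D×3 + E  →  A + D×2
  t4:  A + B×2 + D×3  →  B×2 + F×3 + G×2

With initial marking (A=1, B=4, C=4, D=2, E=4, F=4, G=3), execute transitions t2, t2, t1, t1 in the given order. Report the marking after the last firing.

step 1: fire t2:  (A=1, B=4, C=4, D=2, E=4, F=4, G=3) → (A=1, B=3, C=4, D=1, E=4, F=7, G=3)
step 2: fire t2:  (A=1, B=3, C=4, D=1, E=4, F=7, G=3) → (A=1, B=2, C=4, D=0, E=4, F=10, G=3)
step 3: fire t1:  (A=1, B=2, C=4, D=0, E=4, F=10, G=3) → (A=1, B=3, C=4, D=0, E=4, F=9, G=3)
step 4: fire t1:  (A=1, B=3, C=4, D=0, E=4, F=9, G=3) → (A=1, B=4, C=4, D=0, E=4, F=8, G=3)

(A=1, B=4, C=4, D=0, E=4, F=8, G=3)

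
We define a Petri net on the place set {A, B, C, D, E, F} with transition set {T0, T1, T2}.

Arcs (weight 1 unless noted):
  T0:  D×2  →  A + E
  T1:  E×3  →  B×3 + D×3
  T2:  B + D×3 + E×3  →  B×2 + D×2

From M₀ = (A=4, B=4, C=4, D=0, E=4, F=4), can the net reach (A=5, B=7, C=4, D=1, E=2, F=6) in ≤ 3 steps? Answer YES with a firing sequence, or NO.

NO — not reachable within 3 firings

depth 0: 1 marking
depth 1: 2 markings reached so far
depth 2: 3 markings reached so far
depth 3: 3 markings reached so far
(frontier empty at depth 3; search complete)
target is not among the 3 markings reachable within 3 steps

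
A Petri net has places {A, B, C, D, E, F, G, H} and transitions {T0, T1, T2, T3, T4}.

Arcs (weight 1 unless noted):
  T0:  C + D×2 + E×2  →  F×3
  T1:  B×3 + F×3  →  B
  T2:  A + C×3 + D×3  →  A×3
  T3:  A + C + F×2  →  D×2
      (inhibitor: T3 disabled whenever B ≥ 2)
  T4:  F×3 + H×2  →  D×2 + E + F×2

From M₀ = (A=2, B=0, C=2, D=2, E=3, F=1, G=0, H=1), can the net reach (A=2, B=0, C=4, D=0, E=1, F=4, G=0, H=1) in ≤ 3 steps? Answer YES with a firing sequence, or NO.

depth 0: 1 marking
depth 1: 2 markings reached so far
depth 2: 3 markings reached so far
depth 3: 3 markings reached so far
(frontier empty at depth 3; search complete)
target is not among the 3 markings reachable within 3 steps

NO — not reachable within 3 firings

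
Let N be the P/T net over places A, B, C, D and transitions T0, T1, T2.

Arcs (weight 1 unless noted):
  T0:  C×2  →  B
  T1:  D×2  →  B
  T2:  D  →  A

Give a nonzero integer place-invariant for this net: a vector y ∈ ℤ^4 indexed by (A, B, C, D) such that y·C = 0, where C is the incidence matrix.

y = (A:1, B:2, C:1, D:1)

Incidence matrix C (rows=places, cols=transitions):
       T0   T1   T2
    A   0    0    1
    B   1    1    0
    C  -2    0    0
    D   0   -2   -1

Candidate y = [1, 2, 1, 1]; check y·C column-wise:
  col T0: 1·0 + 2·1 + 1·-2 + 1·0 = 0
  col T1: 1·0 + 2·1 + 1·0 + 1·-2 = 0
  col T2: 1·1 + 2·0 + 1·0 + 1·-1 = 0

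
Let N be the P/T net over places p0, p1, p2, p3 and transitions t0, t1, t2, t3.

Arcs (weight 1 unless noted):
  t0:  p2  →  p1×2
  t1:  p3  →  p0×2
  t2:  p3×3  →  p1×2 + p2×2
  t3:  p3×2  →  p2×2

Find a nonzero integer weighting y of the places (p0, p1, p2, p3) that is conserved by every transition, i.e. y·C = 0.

y = (p0:1, p1:1, p2:2, p3:2)

Incidence matrix C (rows=places, cols=transitions):
       t0   t1   t2   t3
   p0   0    2    0    0
   p1   2    0    2    0
   p2  -1    0    2    2
   p3   0   -1   -3   -2

Candidate y = [1, 1, 2, 2]; check y·C column-wise:
  col t0: 1·0 + 1·2 + 2·-1 + 2·0 = 0
  col t1: 1·2 + 1·0 + 2·0 + 2·-1 = 0
  col t2: 1·0 + 1·2 + 2·2 + 2·-3 = 0
  col t3: 1·0 + 1·0 + 2·2 + 2·-2 = 0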